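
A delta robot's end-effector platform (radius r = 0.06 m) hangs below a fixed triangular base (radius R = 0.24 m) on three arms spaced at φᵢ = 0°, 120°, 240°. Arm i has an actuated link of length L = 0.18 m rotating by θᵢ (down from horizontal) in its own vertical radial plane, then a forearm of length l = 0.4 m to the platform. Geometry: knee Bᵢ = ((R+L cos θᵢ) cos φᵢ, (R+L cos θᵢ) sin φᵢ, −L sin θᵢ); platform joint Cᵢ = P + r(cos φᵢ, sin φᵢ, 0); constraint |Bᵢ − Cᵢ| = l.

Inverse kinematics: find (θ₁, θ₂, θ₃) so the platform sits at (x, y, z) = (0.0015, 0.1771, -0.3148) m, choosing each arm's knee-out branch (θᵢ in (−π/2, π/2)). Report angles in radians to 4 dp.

φ1=0.0° → target in arm frame (0.0015, 0.1771)
  A cos θ + B sin θ = C:  0.1785·cos θ + -0.3148·sin θ = -0.0965
  θ1 = atan2(B,A) + arccos(C/0.3619) = 0.7856
arm 2 (φ=120.0°): x'=0.1526, y'=-0.0898
  A cos θ + B sin θ = C:  0.0274·cos θ + -0.3148·sin θ = 0.0547
  γ=atan2(-0.3148,0.0274)=-1.4840;  ψ=arccos(0.1730)=1.3969;  θ2=γ+ψ≈-0.0871
φ3=240.0° → target in arm frame (-0.1541, -0.0873)
  A=0.3341, B=-0.3148, C=(l²−L²−A²−y'²−z²)/(2L)=-0.2521
  γ=atan2(-0.3148,0.3341)=-0.7556;  ψ=arccos(-0.5491)=2.1521;  θ3=γ+ψ≈1.3965

θ₁ = 0.7856, θ₂ = -0.0871, θ₃ = 1.3965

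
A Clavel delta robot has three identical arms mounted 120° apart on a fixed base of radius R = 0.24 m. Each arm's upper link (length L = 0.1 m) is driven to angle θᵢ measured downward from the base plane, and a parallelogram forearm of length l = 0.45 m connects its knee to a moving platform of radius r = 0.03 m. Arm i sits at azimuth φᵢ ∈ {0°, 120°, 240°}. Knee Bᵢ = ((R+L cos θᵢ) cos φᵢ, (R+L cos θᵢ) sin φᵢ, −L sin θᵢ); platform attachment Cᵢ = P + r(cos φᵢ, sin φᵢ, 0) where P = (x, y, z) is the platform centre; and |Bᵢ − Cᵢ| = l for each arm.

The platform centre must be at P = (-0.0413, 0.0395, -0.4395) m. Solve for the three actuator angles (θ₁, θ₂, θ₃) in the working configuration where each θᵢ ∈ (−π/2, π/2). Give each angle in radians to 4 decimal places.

θ₁ = 1.2213, θ₂ = 0.6107, θ₃ = 1.0466

rotate P by −φ1: (-0.0413, 0.0395, -0.4395)
  A cos θ + B sin θ = C:  0.2513·cos θ + -0.4395·sin θ = -0.3269
  θ1 = atan2(B,A) + arccos(C/0.5063) = 1.2213
rotate P by −φ2: (0.0549, 0.0160, -0.4395)
  A cos θ + B sin θ = C:  0.1551·cos θ + -0.4395·sin θ = -0.1249
  √(A²+B²)=0.4661;  θ2 = -1.2315+1.8422 ≈ 0.6107
arm 3 (φ=240.0°): x'=-0.0136, y'=-0.0555
  A=0.2236, B=-0.4395, C=(l²−L²−A²−y'²−z²)/(2L)=-0.2686
  √(A²+B²)=0.4931;  θ3 = -1.1002+2.1469 ≈ 1.0466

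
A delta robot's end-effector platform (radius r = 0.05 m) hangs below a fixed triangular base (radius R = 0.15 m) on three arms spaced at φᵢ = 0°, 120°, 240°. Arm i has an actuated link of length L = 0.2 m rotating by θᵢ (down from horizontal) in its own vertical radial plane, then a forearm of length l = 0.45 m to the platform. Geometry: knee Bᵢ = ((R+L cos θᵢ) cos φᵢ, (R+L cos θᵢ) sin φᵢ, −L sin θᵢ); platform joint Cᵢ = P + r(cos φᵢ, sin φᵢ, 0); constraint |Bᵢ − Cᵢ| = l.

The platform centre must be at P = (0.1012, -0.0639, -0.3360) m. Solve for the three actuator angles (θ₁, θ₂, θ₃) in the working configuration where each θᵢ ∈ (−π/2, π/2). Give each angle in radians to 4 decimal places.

arm 1 (φ=0.0°): x'=0.1012, y'=-0.0639
  A=-0.0012, B=-0.3360, C=(l²−L²−A²−y'²−z²)/(2L)=0.1138
  γ=atan2(-0.3360,-0.0012)=-1.5744;  ψ=arccos(0.3387)=1.2253;  θ1=γ+ψ≈-0.3491
φ2=120.0° → target in arm frame (-0.1059, -0.0557)
  A=0.2059, B=-0.3360, C=(l²−L²−A²−y'²−z²)/(2L)=0.0102
  γ=atan2(-0.3360,0.2059)=-1.0209;  ψ=arccos(0.0260)=1.5448;  θ2=γ+ψ≈0.5239
φ3=240.0° → target in arm frame (0.0047, 0.1196)
  e−x'=0.0953;  (l²−L²−(e−x')²−y'²−z²)/2L = 0.0656
  √(A²+B²)=0.3492;  θ3 = -1.2945+1.3819 ≈ 0.0874

θ₁ = -0.3491, θ₂ = 0.5239, θ₃ = 0.0874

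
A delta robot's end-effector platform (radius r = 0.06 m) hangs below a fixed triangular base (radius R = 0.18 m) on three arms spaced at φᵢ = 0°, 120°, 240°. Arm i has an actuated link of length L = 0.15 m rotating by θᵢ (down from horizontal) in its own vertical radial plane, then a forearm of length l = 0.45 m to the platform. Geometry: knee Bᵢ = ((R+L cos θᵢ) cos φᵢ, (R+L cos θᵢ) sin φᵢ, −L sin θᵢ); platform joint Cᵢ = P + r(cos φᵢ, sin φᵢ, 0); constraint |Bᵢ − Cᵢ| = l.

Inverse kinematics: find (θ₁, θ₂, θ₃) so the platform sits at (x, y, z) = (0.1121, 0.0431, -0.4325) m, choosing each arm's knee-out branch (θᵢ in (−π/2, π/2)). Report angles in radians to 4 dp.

rotate P by −φ1: (0.1121, 0.0431, -0.4325)
  A=0.0079, B=-0.4325, C=(l²−L²−A²−y'²−z²)/(2L)=-0.0299
  γ=atan2(-0.4325,0.0079)=-1.5525;  ψ=arccos(-0.0692)=1.6400;  θ1=γ+ψ≈0.0875
φ2=120.0° → target in arm frame (-0.0187, -0.1186)
  e−x'=0.1387;  (l²−L²−(e−x')²−y'²−z²)/2L = -0.1346
  θ2 = atan2(B,A) + arccos(C/0.4542) = 0.6112
arm 3 (φ=240.0°): x'=-0.0934, y'=0.0755
  e−x'=0.2134;  (l²−L²−(e−x')²−y'²−z²)/2L = -0.1943
  θ3 = atan2(B,A) + arccos(C/0.4823) = 0.8730

θ₁ = 0.0875, θ₂ = 0.6112, θ₃ = 0.8730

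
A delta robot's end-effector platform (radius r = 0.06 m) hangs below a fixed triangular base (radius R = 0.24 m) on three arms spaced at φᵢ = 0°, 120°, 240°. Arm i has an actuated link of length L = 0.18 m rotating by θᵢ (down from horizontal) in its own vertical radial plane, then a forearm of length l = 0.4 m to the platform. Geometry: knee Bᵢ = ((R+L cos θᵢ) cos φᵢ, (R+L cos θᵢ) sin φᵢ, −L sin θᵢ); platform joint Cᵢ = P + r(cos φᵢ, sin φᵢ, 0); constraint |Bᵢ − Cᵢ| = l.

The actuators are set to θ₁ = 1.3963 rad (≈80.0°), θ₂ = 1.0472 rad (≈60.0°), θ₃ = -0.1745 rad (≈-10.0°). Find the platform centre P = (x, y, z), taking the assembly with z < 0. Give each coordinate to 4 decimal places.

(-0.1378, -0.1293, -0.3236)

φ1=0.0°: virtual centre (0.2113, 0.0000, -0.1773), radius l
φ2=120.0°: virtual centre (-0.1350, 0.2338, -0.1559), radius l
φ3=240.0°: virtual centre (-0.1786, -0.3094, 0.0313), radius l
eliminate P² terms by subtracting sphere 1 from 2 and 3
plane₁₂: -0.6925x+0.4677y+0.0428z = 0.0211
Cramer: x(z) = -0.0475+0.2792z;  y(z) = -0.0251+0.3221z
quadratic in z: (1.1817)z²+(0.1939)z+(-0.0610)=0, √Δ=0.5709 → z ∈ {-0.3236, 0.1595}; z = -0.3236 (taking z<0)
x = -0.1378, y = -0.1293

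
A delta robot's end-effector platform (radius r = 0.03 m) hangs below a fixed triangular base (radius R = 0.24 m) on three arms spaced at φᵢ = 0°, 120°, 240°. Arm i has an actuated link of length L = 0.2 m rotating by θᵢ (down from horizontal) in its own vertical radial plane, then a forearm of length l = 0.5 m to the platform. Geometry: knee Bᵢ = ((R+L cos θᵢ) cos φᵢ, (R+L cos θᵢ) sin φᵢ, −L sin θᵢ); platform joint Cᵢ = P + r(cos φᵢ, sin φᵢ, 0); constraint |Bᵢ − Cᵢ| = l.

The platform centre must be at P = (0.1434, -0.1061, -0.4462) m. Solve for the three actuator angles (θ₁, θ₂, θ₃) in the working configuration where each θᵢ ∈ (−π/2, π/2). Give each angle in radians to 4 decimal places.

φ1=0.0° → target in arm frame (0.1434, -0.1061)
  e−x'=0.0666;  (l²−L²−(e−x')²−y'²−z²)/2L = -0.0120
  γ=atan2(-0.4462,0.0666)=-1.4226;  ψ=arccos(-0.0265)=1.5973;  θ1=γ+ψ≈0.1747
arm 2 (φ=120.0°): x'=-0.1636, y'=-0.0711
  e−x'=0.3736;  (l²−L²−(e−x')²−y'²−z²)/2L = -0.3343
  √(A²+B²)=0.5819;  θ2 = -0.8737+2.1827 ≈ 1.3090
φ3=240.0° → target in arm frame (0.0202, 0.1772)
  A cos θ + B sin θ = C:  0.1898·cos θ + -0.4462·sin θ = -0.1413
  √(A²+B²)=0.4849;  θ3 = -1.1686+1.8666 ≈ 0.6980

θ₁ = 0.1747, θ₂ = 1.3090, θ₃ = 0.6980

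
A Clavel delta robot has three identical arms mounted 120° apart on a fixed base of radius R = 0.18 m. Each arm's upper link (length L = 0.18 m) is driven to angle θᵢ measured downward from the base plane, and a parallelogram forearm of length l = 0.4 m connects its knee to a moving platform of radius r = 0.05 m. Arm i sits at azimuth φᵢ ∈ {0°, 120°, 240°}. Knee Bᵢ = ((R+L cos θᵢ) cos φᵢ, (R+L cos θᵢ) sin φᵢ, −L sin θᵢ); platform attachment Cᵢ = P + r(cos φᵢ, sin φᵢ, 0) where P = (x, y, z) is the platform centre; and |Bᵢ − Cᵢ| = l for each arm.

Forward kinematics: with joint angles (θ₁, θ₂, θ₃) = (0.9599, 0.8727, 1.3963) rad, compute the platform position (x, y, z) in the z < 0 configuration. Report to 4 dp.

(0.0360, 0.0895, -0.4837)

φ1=0.0°: virtual centre (0.2332, 0.0000, -0.1474), radius l
φ2=120.0°: virtual centre (-0.1228, 0.2128, -0.1379), radius l
O3 = (0.1613·cos240.0°, 0.1613·sin240.0°, -0.1773) = (-0.0806, -0.1396, -0.1773)
|O₂|²−|O₁|² = 0.0032;  |O₃|²−|O₁|² = -0.0187
plane₁₂: -0.7122x+0.4256y+0.0191z = 0.0032
Cramer: x(z) = 0.0152-0.0430z;  y(z) = 0.0330-0.1169z
into |P−O₁|² = l²: 1.0155z² + 0.3059z + -0.0896 = 0;  Δ = 0.4576;  z = -0.4837 or 0.1824 → z<0 root = -0.4837
x = 0.0360, y = 0.0895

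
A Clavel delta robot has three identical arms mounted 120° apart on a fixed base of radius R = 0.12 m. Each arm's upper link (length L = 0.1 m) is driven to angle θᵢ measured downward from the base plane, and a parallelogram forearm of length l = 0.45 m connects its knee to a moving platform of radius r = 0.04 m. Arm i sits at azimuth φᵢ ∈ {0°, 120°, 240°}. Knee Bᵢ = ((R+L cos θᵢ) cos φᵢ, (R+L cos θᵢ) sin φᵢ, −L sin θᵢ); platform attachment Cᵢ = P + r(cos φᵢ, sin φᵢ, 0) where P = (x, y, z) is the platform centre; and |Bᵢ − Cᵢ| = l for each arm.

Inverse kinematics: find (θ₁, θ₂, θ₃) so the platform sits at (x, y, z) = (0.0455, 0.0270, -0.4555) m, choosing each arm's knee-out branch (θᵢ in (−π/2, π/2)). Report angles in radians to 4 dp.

θ₁ = 0.2616, θ₂ = 0.4359, θ₃ = 0.6106

arm 1 (φ=0.0°): x'=0.0455, y'=0.0270
  A cos θ + B sin θ = C:  0.0345·cos θ + -0.4555·sin θ = -0.0845
  √(A²+B²)=0.4568;  θ1 = -1.4952+1.7568 ≈ 0.2616
φ2=120.0° → target in arm frame (0.0006, -0.0529)
  e−x'=0.0794;  (l²−L²−(e−x')²−y'²−z²)/2L = -0.1204
  θ2 = atan2(B,A) + arccos(C/0.4624) = 0.4359
φ3=240.0° → target in arm frame (-0.0461, 0.0259)
  e−x'=0.1261;  (l²−L²−(e−x')²−y'²−z²)/2L = -0.1578
  θ3 = atan2(B,A) + arccos(C/0.4726) = 0.6106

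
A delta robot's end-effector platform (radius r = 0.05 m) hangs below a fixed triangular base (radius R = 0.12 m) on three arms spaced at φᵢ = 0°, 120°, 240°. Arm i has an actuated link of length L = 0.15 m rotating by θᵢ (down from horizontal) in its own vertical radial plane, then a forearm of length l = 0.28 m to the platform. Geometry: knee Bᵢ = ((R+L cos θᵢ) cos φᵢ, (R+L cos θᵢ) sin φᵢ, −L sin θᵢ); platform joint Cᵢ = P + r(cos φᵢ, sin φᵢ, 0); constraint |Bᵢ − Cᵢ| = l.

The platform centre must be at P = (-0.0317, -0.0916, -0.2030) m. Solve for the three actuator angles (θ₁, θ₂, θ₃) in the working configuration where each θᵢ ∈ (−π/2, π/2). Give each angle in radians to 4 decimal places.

θ₁ = 0.5238, θ₂ = 0.6984, θ₃ = -0.3489

φ1=0.0° → target in arm frame (-0.0317, -0.0916)
  A=0.1017, B=-0.2030, C=(l²−L²−A²−y'²−z²)/(2L)=-0.0135
  √(A²+B²)=0.2271;  θ1 = -1.1064+1.6302 ≈ 0.5238
arm 2 (φ=120.0°): x'=-0.0635, y'=0.0733
  A cos θ + B sin θ = C:  0.1335·cos θ + -0.2030·sin θ = -0.0283
  θ2 = atan2(B,A) + arccos(C/0.2430) = 0.6984
arm 3 (φ=240.0°): x'=0.0952, y'=0.0183
  A cos θ + B sin θ = C:  -0.0252·cos θ + -0.2030·sin θ = 0.0457
  √(A²+B²)=0.2046;  θ3 = -1.6942+1.3453 ≈ -0.3489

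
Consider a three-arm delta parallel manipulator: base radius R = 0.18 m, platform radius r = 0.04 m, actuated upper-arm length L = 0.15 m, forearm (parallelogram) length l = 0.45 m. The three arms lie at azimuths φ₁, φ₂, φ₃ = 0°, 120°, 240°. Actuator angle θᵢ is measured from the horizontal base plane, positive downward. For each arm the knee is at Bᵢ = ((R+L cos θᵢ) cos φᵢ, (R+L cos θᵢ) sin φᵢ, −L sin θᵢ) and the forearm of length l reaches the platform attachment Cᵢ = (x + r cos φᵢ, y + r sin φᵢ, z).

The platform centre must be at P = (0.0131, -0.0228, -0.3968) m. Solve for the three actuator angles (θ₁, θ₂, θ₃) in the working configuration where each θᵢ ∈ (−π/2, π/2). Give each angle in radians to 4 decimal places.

θ₁ = 0.2621, θ₂ = 0.4364, θ₃ = 0.2617

φ1=0.0° → target in arm frame (0.0131, -0.0228)
  A cos θ + B sin θ = C:  0.1269·cos θ + -0.3968·sin θ = 0.0198
  γ=atan2(-0.3968,0.1269)=-1.2613;  ψ=arccos(0.0474)=1.5234;  θ1=γ+ψ≈0.2621
φ2=120.0° → target in arm frame (-0.0263, 0.0001)
  A cos θ + B sin θ = C:  0.1663·cos θ + -0.3968·sin θ = -0.0170
  √(A²+B²)=0.4302;  θ2 = -1.1739+1.6104 ≈ 0.4364
arm 3 (φ=240.0°): x'=0.0132, y'=0.0227
  e−x'=0.1268;  (l²−L²−(e−x')²−y'²−z²)/2L = 0.0198
  √(A²+B²)=0.4166;  θ3 = -1.2615+1.5231 ≈ 0.2617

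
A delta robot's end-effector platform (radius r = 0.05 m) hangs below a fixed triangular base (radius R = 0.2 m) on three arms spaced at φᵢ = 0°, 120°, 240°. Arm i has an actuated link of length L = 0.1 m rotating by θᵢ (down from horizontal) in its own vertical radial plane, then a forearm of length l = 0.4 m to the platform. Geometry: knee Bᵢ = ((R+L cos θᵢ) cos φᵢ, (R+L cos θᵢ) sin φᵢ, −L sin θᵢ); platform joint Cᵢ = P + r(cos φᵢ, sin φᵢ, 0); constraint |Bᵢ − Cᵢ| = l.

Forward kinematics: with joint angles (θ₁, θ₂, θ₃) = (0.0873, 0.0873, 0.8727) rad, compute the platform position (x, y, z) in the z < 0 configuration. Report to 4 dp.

(0.0421, 0.0730, -0.3428)

φ1=0.0°: virtual centre (0.2496, 0.0000, -0.0087), radius l
φ2=120.0°: virtual centre (-0.1248, 0.2162, -0.0087), radius l
φ3=240.0°: virtual centre (-0.1071, -0.1856, -0.0766), radius l
eliminate P² terms by subtracting sphere 1 from 2 and 3
plane₁₂: -0.7489x+0.4324y+0.0000z = 0.0000
det = 0.5864;  x = 0.0078+-0.1001z,  y = 0.0135+-0.1734z
quadratic in z: (1.0401)z²+(0.0612)z+(-0.1013)=0, √Δ=0.6520 → z ∈ {-0.3428, 0.2840}; z = -0.3428 (taking z<0)
x = 0.0421, y = 0.0730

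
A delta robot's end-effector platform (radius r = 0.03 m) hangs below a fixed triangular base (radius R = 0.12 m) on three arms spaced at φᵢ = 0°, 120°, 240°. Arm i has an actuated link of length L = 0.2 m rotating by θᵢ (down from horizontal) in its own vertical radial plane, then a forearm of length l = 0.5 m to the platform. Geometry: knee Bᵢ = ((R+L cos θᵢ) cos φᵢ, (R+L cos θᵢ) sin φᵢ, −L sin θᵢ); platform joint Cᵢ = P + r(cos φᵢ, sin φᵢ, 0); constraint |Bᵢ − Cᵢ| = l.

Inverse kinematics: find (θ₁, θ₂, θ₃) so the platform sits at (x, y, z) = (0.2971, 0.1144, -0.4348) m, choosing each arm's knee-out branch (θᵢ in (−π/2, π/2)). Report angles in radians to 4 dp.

arm 1 (φ=0.0°): x'=0.2971, y'=0.1144
  A=-0.2071, B=-0.4348, C=(l²−L²−A²−y'²−z²)/(2L)=-0.0876
  θ1 = atan2(B,A) + arccos(C/0.4816) = -0.2617
rotate P by −φ2: (-0.0495, -0.3145, -0.4348)
  e−x'=0.1395;  (l²−L²−(e−x')²−y'²−z²)/2L = -0.2435
  γ=atan2(-0.4348,0.1395)=-1.2604;  ψ=arccos(-0.5333)=2.1333;  θ2=γ+ψ≈0.8729
rotate P by −φ3: (-0.2476, 0.2001, -0.4348)
  e−x'=0.3376;  (l²−L²−(e−x')²−y'²−z²)/2L = -0.3327
  θ3 = atan2(B,A) + arccos(C/0.5505) = 1.3092

θ₁ = -0.2617, θ₂ = 0.8729, θ₃ = 1.3092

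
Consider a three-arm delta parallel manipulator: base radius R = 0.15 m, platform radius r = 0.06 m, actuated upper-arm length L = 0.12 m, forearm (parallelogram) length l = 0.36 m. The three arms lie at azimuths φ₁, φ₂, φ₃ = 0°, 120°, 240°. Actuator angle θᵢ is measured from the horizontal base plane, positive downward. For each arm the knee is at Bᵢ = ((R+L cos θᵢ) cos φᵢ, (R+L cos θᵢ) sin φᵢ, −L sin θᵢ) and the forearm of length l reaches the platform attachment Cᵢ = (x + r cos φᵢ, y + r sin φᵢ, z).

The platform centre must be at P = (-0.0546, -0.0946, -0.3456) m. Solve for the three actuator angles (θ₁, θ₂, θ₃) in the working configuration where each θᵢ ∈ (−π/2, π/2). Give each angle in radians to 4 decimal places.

θ₁ = 0.7852, θ₂ = 0.7853, θ₃ = -0.0001

φ1=0.0° → target in arm frame (-0.0546, -0.0946)
  A cos θ + B sin θ = C:  0.1446·cos θ + -0.3456·sin θ = -0.1421
  θ1 = atan2(B,A) + arccos(C/0.3746) = 0.7852
arm 2 (φ=120.0°): x'=-0.0546, y'=0.0946
  A cos θ + B sin θ = C:  0.1446·cos θ + -0.3456·sin θ = -0.1421
  γ=atan2(-0.3456,0.1446)=-1.1745;  ψ=arccos(-0.3793)=1.9598;  θ2=γ+ψ≈0.7853
φ3=240.0° → target in arm frame (0.1092, 0.0000)
  A=-0.0192, B=-0.3456, C=(l²−L²−A²−y'²−z²)/(2L)=-0.0192
  θ3 = atan2(B,A) + arccos(C/0.3461) = -0.0001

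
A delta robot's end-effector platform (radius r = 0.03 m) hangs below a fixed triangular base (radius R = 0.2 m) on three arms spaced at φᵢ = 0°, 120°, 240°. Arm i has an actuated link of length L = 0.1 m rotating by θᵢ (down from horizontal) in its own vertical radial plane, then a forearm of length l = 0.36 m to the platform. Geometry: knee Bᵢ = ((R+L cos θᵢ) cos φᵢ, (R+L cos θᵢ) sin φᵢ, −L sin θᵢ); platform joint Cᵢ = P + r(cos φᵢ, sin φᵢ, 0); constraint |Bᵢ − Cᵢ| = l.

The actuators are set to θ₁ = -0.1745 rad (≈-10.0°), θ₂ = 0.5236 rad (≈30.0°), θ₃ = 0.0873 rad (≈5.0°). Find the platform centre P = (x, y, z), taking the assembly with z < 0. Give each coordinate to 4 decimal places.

O1 = (0.2685·cos0.0°, 0.2685·sin0.0°, 0.0174) = (0.2685, 0.0000, 0.0174)
φ2=120.0°: virtual centre (-0.1283, 0.2222, -0.0500), radius l
O3 = (0.2696·cos240.0°, 0.2696·sin240.0°, -0.0087) = (-0.1348, -0.2335, -0.0087)
|O₂|²−|O₁|² = -0.0040;  |O₃|²−|O₁|² = 0.0004
[-0.7936 0.4444 -0.1347]·P = -0.0040;  [-0.8066 -0.4670 -0.0522]·P = 0.0004
det = 0.7291;  x = 0.0024+-0.1181z,  y = -0.0049+0.0923z
quadratic in z: (1.0225)z²+(0.0272)z+(-0.0584)=0, √Δ=0.4897 → z ∈ {-0.2528, 0.2261}; z = -0.2528 (taking z<0)
x = 0.0322, y = -0.0282

(0.0322, -0.0282, -0.2528)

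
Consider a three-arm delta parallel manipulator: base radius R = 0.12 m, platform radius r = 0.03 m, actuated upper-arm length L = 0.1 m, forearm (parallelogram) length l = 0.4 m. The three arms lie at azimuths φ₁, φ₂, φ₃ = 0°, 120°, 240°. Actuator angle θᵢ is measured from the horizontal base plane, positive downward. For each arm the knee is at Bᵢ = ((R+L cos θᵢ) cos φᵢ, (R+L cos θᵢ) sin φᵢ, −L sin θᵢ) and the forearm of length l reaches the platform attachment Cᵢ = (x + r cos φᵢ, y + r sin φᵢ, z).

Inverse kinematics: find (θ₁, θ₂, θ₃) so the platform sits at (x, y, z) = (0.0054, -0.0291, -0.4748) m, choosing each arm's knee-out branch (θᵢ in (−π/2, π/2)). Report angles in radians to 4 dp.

θ₁ = 1.2216, θ₂ = 1.3965, θ₃ = 1.1345

arm 1 (φ=0.0°): x'=0.0054, y'=-0.0291
  e−x'=0.0846;  (l²−L²−(e−x')²−y'²−z²)/2L = -0.4172
  θ1 = atan2(B,A) + arccos(C/0.4823) = 1.2216
rotate P by −φ2: (-0.0279, 0.0099, -0.4748)
  e−x'=0.1179;  (l²−L²−(e−x')²−y'²−z²)/2L = -0.4472
  γ=atan2(-0.4748,0.1179)=-1.3274;  ψ=arccos(-0.9140)=2.7239;  θ2=γ+ψ≈1.3965
arm 3 (φ=240.0°): x'=0.0225, y'=0.0192
  A=0.0675, B=-0.4748, C=(l²−L²−A²−y'²−z²)/(2L)=-0.4018
  θ3 = atan2(B,A) + arccos(C/0.4796) = 1.1345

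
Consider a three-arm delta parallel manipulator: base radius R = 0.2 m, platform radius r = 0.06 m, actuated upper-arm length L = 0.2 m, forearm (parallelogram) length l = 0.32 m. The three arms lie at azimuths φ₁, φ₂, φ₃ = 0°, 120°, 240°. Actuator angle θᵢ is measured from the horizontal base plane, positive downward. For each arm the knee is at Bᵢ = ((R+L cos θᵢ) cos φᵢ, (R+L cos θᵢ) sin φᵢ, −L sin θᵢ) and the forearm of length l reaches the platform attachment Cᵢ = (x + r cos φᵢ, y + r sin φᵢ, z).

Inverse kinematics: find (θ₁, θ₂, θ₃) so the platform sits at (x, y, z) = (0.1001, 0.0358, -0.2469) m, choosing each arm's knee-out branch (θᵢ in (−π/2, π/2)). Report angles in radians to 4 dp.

rotate P by −φ1: (0.1001, 0.0358, -0.2469)
  A cos θ + B sin θ = C:  0.0399·cos θ + -0.2469·sin θ = -0.0036
  θ1 = atan2(B,A) + arccos(C/0.2501) = 0.1745
φ2=120.0° → target in arm frame (-0.0190, -0.1046)
  A=0.1590, B=-0.2469, C=(l²−L²−A²−y'²−z²)/(2L)=-0.0870
  √(A²+B²)=0.2937;  θ2 = -0.9985+1.8715 ≈ 0.8730
arm 3 (φ=240.0°): x'=-0.0811, y'=0.0688
  A=0.2211, B=-0.2469, C=(l²−L²−A²−y'²−z²)/(2L)=-0.1304
  θ3 = atan2(B,A) + arccos(C/0.3314) = 1.1346

θ₁ = 0.1745, θ₂ = 0.8730, θ₃ = 1.1346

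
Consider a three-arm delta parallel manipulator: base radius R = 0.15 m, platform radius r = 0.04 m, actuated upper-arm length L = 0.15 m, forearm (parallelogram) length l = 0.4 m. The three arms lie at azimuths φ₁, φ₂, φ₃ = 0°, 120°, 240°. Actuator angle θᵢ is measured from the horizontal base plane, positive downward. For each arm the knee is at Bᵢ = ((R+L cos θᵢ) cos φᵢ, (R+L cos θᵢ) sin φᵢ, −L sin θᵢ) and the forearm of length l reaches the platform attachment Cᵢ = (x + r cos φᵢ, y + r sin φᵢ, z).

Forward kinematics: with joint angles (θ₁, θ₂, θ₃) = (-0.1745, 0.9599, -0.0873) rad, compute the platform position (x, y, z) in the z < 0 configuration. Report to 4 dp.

φ1=0.0°: virtual centre (0.2577, 0.0000, 0.0260), radius l
φ2=120.0°: virtual centre (-0.0980, 0.1698, -0.1229), radius l
S3 = (0.2594·cos240.0°, 0.2594·sin240.0°, 0.0131) = (-0.1297, -0.2247, 0.0131)
subtract pairs → two planes through P
linear system: -0.7115x+0.3396y = -0.0136−-0.2978z; -0.7749x+-0.4493y = 0.0004−-0.0259z
Cramer: x(z) = 0.0102-0.2447z;  y(z) = -0.0185+0.3643z
sphere 1 gives Az²+Bz+C=0 with A=1.1926, B=0.0556, C=-0.0977;  B²−4AC=0.4693;  roots -0.3105, 0.2639;  negative root z = -0.3105
x = 0.0862, y = -0.1316

(0.0862, -0.1316, -0.3105)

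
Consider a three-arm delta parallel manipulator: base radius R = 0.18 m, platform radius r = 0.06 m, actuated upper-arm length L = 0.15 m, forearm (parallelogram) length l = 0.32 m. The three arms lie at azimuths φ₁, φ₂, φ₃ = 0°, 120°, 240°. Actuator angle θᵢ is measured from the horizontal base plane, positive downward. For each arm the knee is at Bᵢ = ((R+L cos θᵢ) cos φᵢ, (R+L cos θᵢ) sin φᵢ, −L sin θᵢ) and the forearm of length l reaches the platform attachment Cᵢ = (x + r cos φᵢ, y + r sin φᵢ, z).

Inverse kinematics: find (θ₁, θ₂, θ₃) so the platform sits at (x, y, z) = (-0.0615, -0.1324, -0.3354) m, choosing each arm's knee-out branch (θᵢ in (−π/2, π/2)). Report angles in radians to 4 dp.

rotate P by −φ1: (-0.0615, -0.1324, -0.3354)
  e−x'=0.1815;  (l²−L²−(e−x')²−y'²−z²)/2L = -0.2769
  θ1 = atan2(B,A) + arccos(C/0.3814) = 1.3086
rotate P by −φ2: (-0.0839, 0.1195, -0.3354)
  e−x'=0.2039;  (l²−L²−(e−x')²−y'²−z²)/2L = -0.2948
  θ2 = atan2(B,A) + arccos(C/0.3925) = 1.3959
φ3=240.0° → target in arm frame (0.1454, 0.0129)
  A=-0.0254, B=-0.3354, C=(l²−L²−A²−y'²−z²)/(2L)=-0.1114
  γ=atan2(-0.3354,-0.0254)=-1.6464;  ψ=arccos(-0.3311)=1.9082;  θ3=γ+ψ≈0.2618

θ₁ = 1.3086, θ₂ = 1.3959, θ₃ = 0.2618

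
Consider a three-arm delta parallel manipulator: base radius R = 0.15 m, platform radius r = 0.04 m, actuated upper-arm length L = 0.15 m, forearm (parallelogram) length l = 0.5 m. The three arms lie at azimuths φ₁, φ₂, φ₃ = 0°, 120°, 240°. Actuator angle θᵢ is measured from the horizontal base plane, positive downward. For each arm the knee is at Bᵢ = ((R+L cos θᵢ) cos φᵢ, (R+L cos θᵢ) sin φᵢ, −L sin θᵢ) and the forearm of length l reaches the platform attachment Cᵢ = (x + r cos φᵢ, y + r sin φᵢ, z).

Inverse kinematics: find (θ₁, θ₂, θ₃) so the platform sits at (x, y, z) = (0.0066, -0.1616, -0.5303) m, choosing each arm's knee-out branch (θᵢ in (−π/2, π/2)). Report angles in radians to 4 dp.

rotate P by −φ1: (0.0066, -0.1616, -0.5303)
  A cos θ + B sin θ = C:  0.1034·cos θ + -0.5303·sin θ = -0.3017
  θ1 = atan2(B,A) + arccos(C/0.5403) = 0.7851
arm 2 (φ=120.0°): x'=-0.1432, y'=0.0751
  e−x'=0.2532;  (l²−L²−(e−x')²−y'²−z²)/2L = -0.4116
  √(A²+B²)=0.5877;  θ2 = -1.1253+2.3468 ≈ 1.2216
arm 3 (φ=240.0°): x'=0.1366, y'=0.0865
  e−x'=-0.0266;  (l²−L²−(e−x')²−y'²−z²)/2L = -0.2064
  γ=atan2(-0.5303,-0.0266)=-1.6210;  ψ=arccos(-0.3887)=1.9700;  θ3=γ+ψ≈0.3490

θ₁ = 0.7851, θ₂ = 1.2216, θ₃ = 0.3490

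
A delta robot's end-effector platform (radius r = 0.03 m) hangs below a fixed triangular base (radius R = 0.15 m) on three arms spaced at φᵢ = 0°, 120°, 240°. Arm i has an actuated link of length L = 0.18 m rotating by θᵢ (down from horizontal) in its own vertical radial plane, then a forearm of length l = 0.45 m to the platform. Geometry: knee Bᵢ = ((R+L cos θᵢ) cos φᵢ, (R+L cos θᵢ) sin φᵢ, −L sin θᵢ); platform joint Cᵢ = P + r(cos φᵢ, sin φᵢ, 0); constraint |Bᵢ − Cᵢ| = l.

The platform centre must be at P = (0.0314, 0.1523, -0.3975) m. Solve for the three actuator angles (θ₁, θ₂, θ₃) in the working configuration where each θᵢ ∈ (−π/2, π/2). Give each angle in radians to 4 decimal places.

θ₁ = 0.3489, θ₂ = -0.0002, θ₃ = 0.9596

rotate P by −φ1: (0.0314, 0.1523, -0.3975)
  A=0.0886, B=-0.3975, C=(l²−L²−A²−y'²−z²)/(2L)=-0.0526
  √(A²+B²)=0.4073;  θ1 = -1.3515+1.7004 ≈ 0.3489
rotate P by −φ2: (0.1162, -0.1033, -0.3975)
  e−x'=0.0038;  (l²−L²−(e−x')²−y'²−z²)/2L = 0.0039
  γ=atan2(-0.3975,0.0038)=-1.5612;  ψ=arccos(0.0098)=1.5610;  θ2=γ+ψ≈-0.0002
arm 3 (φ=240.0°): x'=-0.1476, y'=-0.0490
  e−x'=0.2676;  (l²−L²−(e−x')²−y'²−z²)/2L = -0.1720
  √(A²+B²)=0.4792;  θ3 = -0.9783+1.9379 ≈ 0.9596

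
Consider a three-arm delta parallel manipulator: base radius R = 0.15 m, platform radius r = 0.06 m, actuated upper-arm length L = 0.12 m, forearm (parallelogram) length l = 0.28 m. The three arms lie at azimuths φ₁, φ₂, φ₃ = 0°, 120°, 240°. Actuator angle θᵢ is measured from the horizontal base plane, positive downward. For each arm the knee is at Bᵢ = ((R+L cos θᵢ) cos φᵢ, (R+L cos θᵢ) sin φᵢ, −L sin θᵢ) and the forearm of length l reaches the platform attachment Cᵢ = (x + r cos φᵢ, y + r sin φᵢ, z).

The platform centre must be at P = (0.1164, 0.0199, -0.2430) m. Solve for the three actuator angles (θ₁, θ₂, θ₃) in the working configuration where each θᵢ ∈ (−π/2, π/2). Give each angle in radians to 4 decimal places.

φ1=0.0° → target in arm frame (0.1164, 0.0199)
  A=-0.0264, B=-0.2430, C=(l²−L²−A²−y'²−z²)/(2L)=0.0161
  √(A²+B²)=0.2444;  θ1 = -1.6790+1.5050 ≈ -0.1740
φ2=120.0° → target in arm frame (-0.0410, -0.1108)
  A=0.1310, B=-0.2430, C=(l²−L²−A²−y'²−z²)/(2L)=-0.1019
  θ2 = atan2(B,A) + arccos(C/0.2760) = 0.8726
rotate P by −φ3: (-0.0754, 0.0909, -0.2430)
  A cos θ + B sin θ = C:  0.1654·cos θ + -0.2430·sin θ = -0.1278
  √(A²+B²)=0.2940;  θ3 = -0.9731+2.0205 ≈ 1.0475

θ₁ = -0.1740, θ₂ = 0.8726, θ₃ = 1.0475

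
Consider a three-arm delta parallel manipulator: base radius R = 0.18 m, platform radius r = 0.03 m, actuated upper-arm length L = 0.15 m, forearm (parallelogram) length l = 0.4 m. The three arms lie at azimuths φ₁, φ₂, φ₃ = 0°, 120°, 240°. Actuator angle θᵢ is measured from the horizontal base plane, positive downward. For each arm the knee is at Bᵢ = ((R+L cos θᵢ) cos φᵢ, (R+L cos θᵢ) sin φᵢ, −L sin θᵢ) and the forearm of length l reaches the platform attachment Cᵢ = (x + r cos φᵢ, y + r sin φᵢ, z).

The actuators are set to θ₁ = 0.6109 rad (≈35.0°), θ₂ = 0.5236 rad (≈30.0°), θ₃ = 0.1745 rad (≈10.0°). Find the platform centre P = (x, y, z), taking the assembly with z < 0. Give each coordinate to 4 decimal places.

centre 1 = (0.2729·cos0.0°, 0.2729·sin0.0°, -0.0860) = (0.2729, 0.0000, -0.0860)
φ2=120.0°: virtual centre (-0.1400, 0.2424, -0.0750), radius l
φ3=240.0°: virtual centre (-0.1489, -0.2578, -0.0260), radius l
subtract pairs → two planes through P
[-0.8256 0.4848 0.0221]·P = 0.0021;  [-0.8435 -0.5157 0.1200]·P = 0.0075
Cramer: x(z) = -0.0056+0.0833z;  y(z) = -0.0052+0.0964z
quadratic in z: (1.0162)z²+(0.1246)z+(-0.0750)=0, √Δ=0.5661 → z ∈ {-0.3398, 0.2172}; z = -0.3398 (taking z<0)
x = -0.0340, y = -0.0380

(-0.0340, -0.0380, -0.3398)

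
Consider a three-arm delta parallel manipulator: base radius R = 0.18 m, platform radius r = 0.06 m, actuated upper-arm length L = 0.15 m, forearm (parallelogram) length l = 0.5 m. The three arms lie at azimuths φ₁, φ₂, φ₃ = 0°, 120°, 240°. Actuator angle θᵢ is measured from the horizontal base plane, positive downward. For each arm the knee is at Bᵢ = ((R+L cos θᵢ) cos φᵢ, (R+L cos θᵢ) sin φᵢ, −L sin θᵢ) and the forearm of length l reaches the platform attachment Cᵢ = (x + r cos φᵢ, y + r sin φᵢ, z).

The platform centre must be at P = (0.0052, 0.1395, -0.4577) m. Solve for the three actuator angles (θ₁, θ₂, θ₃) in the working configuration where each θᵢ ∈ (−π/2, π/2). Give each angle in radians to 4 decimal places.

θ₁ = 0.3493, θ₂ = -0.0872, θ₃ = 0.7856

rotate P by −φ1: (0.0052, 0.1395, -0.4577)
  e−x'=0.1148;  (l²−L²−(e−x')²−y'²−z²)/2L = -0.0488
  θ1 = atan2(B,A) + arccos(C/0.4719) = 0.3493
arm 2 (φ=120.0°): x'=0.1182, y'=-0.0743
  A=0.0018, B=-0.4577, C=(l²−L²−A²−y'²−z²)/(2L)=0.0416
  γ=atan2(-0.4577,0.0018)=-1.5669;  ψ=arccos(0.0910)=1.4797;  θ2=γ+ψ≈-0.0872
rotate P by −φ3: (-0.1234, -0.0652, -0.4577)
  A=0.2434, B=-0.4577, C=(l²−L²−A²−y'²−z²)/(2L)=-0.1517
  √(A²+B²)=0.5184;  θ3 = -1.0820+1.8677 ≈ 0.7856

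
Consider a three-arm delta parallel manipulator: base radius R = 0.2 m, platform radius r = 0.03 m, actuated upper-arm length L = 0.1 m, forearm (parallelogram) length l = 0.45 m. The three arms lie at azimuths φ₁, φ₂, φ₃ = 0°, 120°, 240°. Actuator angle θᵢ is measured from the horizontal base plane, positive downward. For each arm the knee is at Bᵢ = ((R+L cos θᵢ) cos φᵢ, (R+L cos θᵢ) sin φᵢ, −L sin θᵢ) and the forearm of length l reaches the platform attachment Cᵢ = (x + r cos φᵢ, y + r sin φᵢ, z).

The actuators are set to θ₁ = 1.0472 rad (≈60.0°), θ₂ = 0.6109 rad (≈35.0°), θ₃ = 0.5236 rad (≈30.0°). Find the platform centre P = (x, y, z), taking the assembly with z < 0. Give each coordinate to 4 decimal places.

centre 1 = (0.2200·cos0.0°, 0.2200·sin0.0°, -0.0866) = (0.2200, 0.0000, -0.0866)
arm 2 at φ=120.0°: e+L cos θ2 = 0.2519;  centre 2 = (-0.1260, 0.2182, -0.0574)
φ3=240.0°: virtual centre (-0.1283, -0.2222, -0.0500), radius l
eliminate P² terms by subtracting sphere 1 from 2 and 3
[-0.6919 0.4363 0.0585]·P = 0.0109;  [-0.6966 -0.4444 0.0732]·P = 0.0124
det = 0.6115;  x = -0.0168+0.0947z,  y = -0.0017+0.0162z
quadratic in z: (1.0092)z²+(0.1283)z+(-0.1389)=0, √Δ=0.7598 → z ∈ {-0.4400, 0.3129}; z = -0.4400 (taking z<0)
x = -0.0585, y = -0.0089

(-0.0585, -0.0089, -0.4400)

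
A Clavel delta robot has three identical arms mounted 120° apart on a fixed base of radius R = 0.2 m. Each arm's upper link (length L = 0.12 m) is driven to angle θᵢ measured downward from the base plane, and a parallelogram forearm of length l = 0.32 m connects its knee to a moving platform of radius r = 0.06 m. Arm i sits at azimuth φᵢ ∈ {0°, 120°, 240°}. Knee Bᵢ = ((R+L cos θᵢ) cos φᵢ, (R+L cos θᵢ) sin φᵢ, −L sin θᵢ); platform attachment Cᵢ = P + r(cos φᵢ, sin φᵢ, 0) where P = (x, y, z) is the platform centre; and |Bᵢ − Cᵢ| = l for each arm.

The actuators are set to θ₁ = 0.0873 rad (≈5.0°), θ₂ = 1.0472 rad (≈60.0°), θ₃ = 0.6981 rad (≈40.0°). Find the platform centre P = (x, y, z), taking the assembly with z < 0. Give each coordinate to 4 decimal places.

centre 1 = (0.2595·cos0.0°, 0.2595·sin0.0°, -0.0105) = (0.2595, 0.0000, -0.0105)
φ2=120.0°: virtual centre (-0.1000, 0.1732, -0.1039), radius l
φ3=240.0°: virtual centre (-0.1160, -0.2009, -0.0771), radius l
|centre ₂|²−|centre ₁|² = -0.0167;  |centre ₃|²−|centre ₁|² = -0.0077
plane₁₂: -0.7191x+0.3464y+-0.1869z = -0.0167
Cramer: x(z) = 0.0171-0.2209z;  y(z) = -0.0127+0.0811z
sphere 1 gives Az²+Bz+C=0 with A=1.0554, B=0.1260, C=-0.0433;  B²−4AC=0.1988;  roots -0.2709, 0.1516;  negative root z = -0.2709
x = 0.0769, y = -0.0346

(0.0769, -0.0346, -0.2709)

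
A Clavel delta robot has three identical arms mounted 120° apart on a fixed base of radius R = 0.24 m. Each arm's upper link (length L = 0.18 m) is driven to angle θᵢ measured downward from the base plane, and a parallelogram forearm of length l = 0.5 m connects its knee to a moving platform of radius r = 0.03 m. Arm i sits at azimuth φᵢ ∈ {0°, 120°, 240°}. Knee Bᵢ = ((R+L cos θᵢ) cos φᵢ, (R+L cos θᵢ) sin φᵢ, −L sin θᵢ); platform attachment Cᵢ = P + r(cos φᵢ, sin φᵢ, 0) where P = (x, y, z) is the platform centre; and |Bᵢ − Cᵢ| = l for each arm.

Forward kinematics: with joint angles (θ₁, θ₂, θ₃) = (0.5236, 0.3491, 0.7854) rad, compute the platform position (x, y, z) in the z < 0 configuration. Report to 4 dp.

(0.0085, 0.0605, -0.4344)

S1 = (0.3659·cos0.0°, 0.3659·sin0.0°, -0.0900) = (0.3659, 0.0000, -0.0900)
arm 2 at φ=120.0°: (R−r)+L cos θ2 = 0.3791;  S2 = (-0.1896, 0.3283, -0.0616)
φ3=240.0°: virtual centre (-0.1686, -0.2921, -0.1273), radius l
subtract pairs → two planes through P
[-1.1109 0.6567 0.0569]·P = 0.0056;  [-1.0690 -0.5842 -0.0746]·P = -0.0120
Cramer: x(z) = 0.0034-0.0117z;  y(z) = 0.0143-0.1063z
quadratic in z: (1.0114)z²+(0.1854)z+(-0.1103)=0, √Δ=0.6933 → z ∈ {-0.4344, 0.2511}; z = -0.4344 (taking z<0)
x = 0.0085, y = 0.0605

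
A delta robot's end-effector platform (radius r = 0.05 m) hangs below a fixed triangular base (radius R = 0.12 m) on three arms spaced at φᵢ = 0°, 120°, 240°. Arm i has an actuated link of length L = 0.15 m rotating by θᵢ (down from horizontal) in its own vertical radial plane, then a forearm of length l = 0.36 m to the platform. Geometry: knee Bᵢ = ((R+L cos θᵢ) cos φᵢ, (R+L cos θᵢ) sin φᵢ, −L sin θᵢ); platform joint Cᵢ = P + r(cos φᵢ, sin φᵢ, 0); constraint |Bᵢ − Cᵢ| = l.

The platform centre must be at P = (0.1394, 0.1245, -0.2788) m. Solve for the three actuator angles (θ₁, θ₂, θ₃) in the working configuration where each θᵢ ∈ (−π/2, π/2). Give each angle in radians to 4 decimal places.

arm 1 (φ=0.0°): x'=0.1394, y'=0.1245
  A cos θ + B sin θ = C:  -0.0694·cos θ + -0.2788·sin θ = 0.0302
  √(A²+B²)=0.2873;  θ1 = -1.8148+1.4656 ≈ -0.3492
arm 2 (φ=120.0°): x'=0.0381, y'=-0.1830
  A=0.0319, B=-0.2788, C=(l²−L²−A²−y'²−z²)/(2L)=-0.0171
  γ=atan2(-0.2788,0.0319)=-1.4569;  ψ=arccos(-0.0609)=1.6317;  θ2=γ+ψ≈0.1748
φ3=240.0° → target in arm frame (-0.1775, 0.0585)
  A=0.2475, B=-0.2788, C=(l²−L²−A²−y'²−z²)/(2L)=-0.1177
  θ3 = atan2(B,A) + arccos(C/0.3728) = 1.0473

θ₁ = -0.3492, θ₂ = 0.1748, θ₃ = 1.0473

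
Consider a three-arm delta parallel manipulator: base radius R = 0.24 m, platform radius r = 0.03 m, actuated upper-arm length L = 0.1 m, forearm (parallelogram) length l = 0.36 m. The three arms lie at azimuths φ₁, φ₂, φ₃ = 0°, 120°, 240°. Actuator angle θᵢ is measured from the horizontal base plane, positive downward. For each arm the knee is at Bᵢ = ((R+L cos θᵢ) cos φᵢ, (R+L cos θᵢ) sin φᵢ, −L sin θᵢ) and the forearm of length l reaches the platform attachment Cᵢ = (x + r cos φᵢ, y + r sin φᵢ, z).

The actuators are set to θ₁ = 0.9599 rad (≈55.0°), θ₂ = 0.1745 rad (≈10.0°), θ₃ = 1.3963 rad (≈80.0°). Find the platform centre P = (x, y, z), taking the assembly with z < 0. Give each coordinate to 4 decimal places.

arm 1 at φ=0.0°: (R−r)+L cos θ1 = 0.2674;  centre 1 = (0.2674, 0.0000, -0.0819)
φ2=120.0°: virtual centre (-0.1542, 0.2672, -0.0174), radius l
centre 3 = (0.2274·cos240.0°, 0.2274·sin240.0°, -0.0985) = (-0.1137, -0.1969, -0.0985)
subtract pairs → two planes through P
[-0.8432 0.5343 0.1291]·P = 0.0173;  [-0.7621 -0.3938 -0.0331]·P = -0.0168
Cramer: x(z) = 0.0029+0.0448z;  y(z) = 0.0370-0.1709z
quadratic in z: (1.0312)z²+(0.1275)z+(-0.0516)=0, √Δ=0.4787 → z ∈ {-0.2939, 0.1703}; z = -0.2939 (taking z<0)
x = -0.0102, y = 0.0872

(-0.0102, 0.0872, -0.2939)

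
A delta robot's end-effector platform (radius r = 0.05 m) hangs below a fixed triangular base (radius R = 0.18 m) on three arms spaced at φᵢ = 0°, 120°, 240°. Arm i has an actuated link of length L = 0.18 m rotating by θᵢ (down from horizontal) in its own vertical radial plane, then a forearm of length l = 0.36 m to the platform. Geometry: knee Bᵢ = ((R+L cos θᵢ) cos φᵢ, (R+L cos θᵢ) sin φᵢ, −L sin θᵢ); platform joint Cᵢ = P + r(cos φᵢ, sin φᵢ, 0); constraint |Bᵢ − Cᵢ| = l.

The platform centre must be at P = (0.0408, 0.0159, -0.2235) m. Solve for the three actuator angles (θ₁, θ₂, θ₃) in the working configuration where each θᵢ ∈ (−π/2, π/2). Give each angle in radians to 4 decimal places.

arm 1 (φ=0.0°): x'=0.0408, y'=0.0159
  A cos θ + B sin θ = C:  0.0892·cos θ + -0.2235·sin θ = 0.1084
  √(A²+B²)=0.2406;  θ1 = -1.1911+1.1033 ≈ -0.0877
rotate P by −φ2: (-0.0066, -0.0433, -0.2235)
  A cos θ + B sin θ = C:  0.1366·cos θ + -0.2235·sin θ = 0.0742
  √(A²+B²)=0.2620;  θ2 = -1.0221+1.2837 ≈ 0.2616
arm 3 (φ=240.0°): x'=-0.0342, y'=0.0274
  e−x'=0.1642;  (l²−L²−(e−x')²−y'²−z²)/2L = 0.0543
  γ=atan2(-0.2235,0.1642)=-0.9373;  ψ=arccos(0.1958)=1.3737;  θ3=γ+ψ≈0.4365

θ₁ = -0.0877, θ₂ = 0.2616, θ₃ = 0.4365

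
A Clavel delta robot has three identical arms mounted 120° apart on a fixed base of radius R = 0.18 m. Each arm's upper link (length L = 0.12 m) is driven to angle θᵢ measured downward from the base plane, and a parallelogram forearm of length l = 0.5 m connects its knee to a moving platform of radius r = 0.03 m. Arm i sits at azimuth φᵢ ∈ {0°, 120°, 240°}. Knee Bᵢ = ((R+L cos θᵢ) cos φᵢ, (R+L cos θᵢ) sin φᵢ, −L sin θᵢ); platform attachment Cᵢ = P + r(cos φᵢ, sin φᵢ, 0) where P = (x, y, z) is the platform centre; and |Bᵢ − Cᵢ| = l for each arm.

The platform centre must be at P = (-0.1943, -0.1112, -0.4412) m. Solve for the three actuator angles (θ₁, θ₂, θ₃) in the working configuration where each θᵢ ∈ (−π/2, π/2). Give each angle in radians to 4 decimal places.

rotate P by −φ1: (-0.1943, -0.1112, -0.4412)
  A=0.3443, B=-0.4412, C=(l²−L²−A²−y'²−z²)/(2L)=-0.3749
  γ=atan2(-0.4412,0.3443)=-0.9081;  ψ=arccos(-0.6698)=2.3048;  θ1=γ+ψ≈1.3966
arm 2 (φ=120.0°): x'=0.0008, y'=0.2239
  e−x'=0.1492;  (l²−L²−(e−x')²−y'²−z²)/2L = -0.1309
  θ2 = atan2(B,A) + arccos(C/0.4657) = 0.6109
arm 3 (φ=240.0°): x'=0.1935, y'=-0.1127
  A cos θ + B sin θ = C:  -0.0435·cos θ + -0.4412·sin θ = 0.1098
  γ=atan2(-0.4412,-0.0435)=-1.6690;  ψ=arccos(0.2477)=1.3204;  θ3=γ+ψ≈-0.3485

θ₁ = 1.3966, θ₂ = 0.6109, θ₃ = -0.3485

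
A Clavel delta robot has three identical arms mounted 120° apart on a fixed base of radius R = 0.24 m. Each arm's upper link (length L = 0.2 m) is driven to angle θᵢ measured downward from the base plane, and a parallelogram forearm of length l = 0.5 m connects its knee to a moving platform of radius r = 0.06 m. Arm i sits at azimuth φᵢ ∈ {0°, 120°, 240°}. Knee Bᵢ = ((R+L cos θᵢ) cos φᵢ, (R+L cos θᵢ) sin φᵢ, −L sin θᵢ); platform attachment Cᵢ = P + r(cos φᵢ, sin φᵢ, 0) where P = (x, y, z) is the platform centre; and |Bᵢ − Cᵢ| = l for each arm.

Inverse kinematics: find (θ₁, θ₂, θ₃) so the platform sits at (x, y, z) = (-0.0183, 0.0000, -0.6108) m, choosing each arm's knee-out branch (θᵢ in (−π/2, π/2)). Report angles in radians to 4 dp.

rotate P by −φ1: (-0.0183, 0.0000, -0.6108)
  A cos θ + B sin θ = C:  0.1983·cos θ + -0.6108·sin θ = -0.5060
  γ=atan2(-0.6108,0.1983)=-1.2569;  ψ=arccos(-0.7879)=2.4782;  θ1=γ+ψ≈1.2214
rotate P by −φ2: (0.0091, 0.0158, -0.6108)
  e−x'=0.1709;  (l²−L²−(e−x')²−y'²−z²)/2L = -0.4813
  γ=atan2(-0.6108,0.1709)=-1.2981;  ψ=arccos(-0.7588)=2.4323;  θ2=γ+ψ≈1.1343
rotate P by −φ3: (0.0092, -0.0158, -0.6108)
  A cos θ + B sin θ = C:  0.1708·cos θ + -0.6108·sin θ = -0.4813
  θ3 = atan2(B,A) + arccos(C/0.6342) = 1.1343

θ₁ = 1.2214, θ₂ = 1.1343, θ₃ = 1.1343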